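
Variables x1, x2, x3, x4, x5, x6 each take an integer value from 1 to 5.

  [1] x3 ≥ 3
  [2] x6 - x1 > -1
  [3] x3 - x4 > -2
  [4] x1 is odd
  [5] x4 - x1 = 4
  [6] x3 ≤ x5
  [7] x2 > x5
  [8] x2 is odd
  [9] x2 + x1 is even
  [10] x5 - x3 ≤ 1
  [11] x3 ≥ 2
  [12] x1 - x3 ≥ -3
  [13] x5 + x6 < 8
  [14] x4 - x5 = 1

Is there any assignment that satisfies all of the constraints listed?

Satisfiable

The assignment x1 = 1, x2 = 5, x3 = 4, x4 = 5, x5 = 4, x6 = 1 works:
  constraint 2 holds since x6 - x1 = 0.
  constraint 3 holds since x3 - x4 = -1.
  constraint 5 holds since x4 - x1 = 4.
The rest check out directly.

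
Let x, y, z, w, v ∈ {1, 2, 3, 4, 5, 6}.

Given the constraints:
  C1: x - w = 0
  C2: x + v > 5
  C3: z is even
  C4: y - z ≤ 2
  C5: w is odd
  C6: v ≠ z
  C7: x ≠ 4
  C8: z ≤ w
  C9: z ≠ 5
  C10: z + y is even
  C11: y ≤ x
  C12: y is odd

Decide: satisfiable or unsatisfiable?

Unsatisfiable

Constraint 3 makes z even and constraint 12 makes y odd, so z + y must be odd. Constraint 10 says z + y is even — contradiction.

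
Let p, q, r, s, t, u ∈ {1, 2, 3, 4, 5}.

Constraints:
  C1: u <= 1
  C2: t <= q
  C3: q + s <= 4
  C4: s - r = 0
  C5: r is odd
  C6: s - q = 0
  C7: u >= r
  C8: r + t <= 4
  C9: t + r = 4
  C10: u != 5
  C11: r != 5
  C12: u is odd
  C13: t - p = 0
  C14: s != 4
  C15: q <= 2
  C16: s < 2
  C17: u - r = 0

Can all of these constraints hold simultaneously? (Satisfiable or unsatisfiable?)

From constraints 2 and 15: t ≤ q ≤ 2. From constraints 1 and 7: r ≤ u ≤ 1. Hence t + r ≤ 3. But constraint 9 requires t + r = 4, and 4 > 3. Contradiction.

Unsatisfiable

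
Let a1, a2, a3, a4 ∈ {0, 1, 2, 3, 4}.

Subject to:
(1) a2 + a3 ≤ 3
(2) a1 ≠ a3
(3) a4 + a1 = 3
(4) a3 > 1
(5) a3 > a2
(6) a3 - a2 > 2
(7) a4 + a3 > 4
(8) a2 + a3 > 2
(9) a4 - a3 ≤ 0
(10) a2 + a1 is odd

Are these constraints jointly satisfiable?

Satisfiable

Take a1 = 1, a2 = 0, a3 = 3, a4 = 2. Then constraint 1: a2 + a3 = 3; constraint 3: a4 + a1 = 3; constraint 6: a3 - a2 = 3, and every other listed constraint is also met.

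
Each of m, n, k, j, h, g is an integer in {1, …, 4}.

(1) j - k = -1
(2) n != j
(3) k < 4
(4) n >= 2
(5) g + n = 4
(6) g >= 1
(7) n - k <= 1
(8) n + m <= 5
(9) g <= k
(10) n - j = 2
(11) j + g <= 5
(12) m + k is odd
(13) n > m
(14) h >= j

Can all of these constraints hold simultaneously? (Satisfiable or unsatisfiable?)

The assignment m = 1, n = 3, k = 2, j = 1, h = 2, g = 1 works:
  constraint 1 holds since j - k = -1.
  constraint 5 holds since g + n = 4.
The rest check out directly.

Satisfiable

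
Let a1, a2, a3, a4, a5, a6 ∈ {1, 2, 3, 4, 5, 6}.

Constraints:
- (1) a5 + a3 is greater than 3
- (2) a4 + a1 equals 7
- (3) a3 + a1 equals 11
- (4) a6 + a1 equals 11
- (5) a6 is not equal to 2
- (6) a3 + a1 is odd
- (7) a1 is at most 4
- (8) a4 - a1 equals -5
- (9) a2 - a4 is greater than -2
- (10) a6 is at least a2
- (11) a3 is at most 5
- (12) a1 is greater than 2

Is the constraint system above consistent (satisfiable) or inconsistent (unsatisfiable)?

From constraint 11: a3 ≤ 5. From constraint 7: a1 ≤ 4. Hence a3 + a1 ≤ 9. But constraint 3 requires a3 + a1 = 11, and 11 > 9. Contradiction.

Unsatisfiable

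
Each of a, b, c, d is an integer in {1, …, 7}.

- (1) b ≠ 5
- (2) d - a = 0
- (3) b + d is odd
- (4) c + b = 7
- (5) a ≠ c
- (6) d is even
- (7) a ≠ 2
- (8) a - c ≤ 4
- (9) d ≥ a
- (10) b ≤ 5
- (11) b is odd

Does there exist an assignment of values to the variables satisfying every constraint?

Satisfiable

One satisfying assignment is a = 6, b = 3, c = 4, d = 6.
For the less obvious constraints — constraint 2: d - a = 0; constraint 4: c + b = 7; constraint 8: a - c = 2 — and the others hold by inspection.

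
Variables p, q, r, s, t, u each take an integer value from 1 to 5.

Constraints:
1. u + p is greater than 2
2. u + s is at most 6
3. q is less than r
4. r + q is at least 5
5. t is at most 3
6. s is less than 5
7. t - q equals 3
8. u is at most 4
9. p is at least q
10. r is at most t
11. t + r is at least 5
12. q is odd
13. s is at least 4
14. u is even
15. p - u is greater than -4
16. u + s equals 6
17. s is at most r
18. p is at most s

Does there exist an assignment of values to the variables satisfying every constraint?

Unsatisfiable

From constraints 13 and 17: r ≥ s and s ≥ 4, so r ≥ 4. From constraints 5 and 10: r ≤ t and t ≤ 3, so r ≤ 3. But 3 < 4, so no value of r works.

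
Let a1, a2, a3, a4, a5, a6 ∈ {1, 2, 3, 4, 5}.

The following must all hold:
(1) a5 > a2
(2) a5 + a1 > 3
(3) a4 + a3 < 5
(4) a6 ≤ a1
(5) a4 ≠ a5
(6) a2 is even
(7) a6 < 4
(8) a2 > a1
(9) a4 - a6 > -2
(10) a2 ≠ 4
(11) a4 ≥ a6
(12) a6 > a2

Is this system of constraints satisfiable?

Constraints 4, 8, and 12 give a2 < a6, a6 ≤ a1, a1 < a2. Chaining: a2 < a6 ≤ a1 < a2, which forces a2 < a2 — impossible.

Unsatisfiable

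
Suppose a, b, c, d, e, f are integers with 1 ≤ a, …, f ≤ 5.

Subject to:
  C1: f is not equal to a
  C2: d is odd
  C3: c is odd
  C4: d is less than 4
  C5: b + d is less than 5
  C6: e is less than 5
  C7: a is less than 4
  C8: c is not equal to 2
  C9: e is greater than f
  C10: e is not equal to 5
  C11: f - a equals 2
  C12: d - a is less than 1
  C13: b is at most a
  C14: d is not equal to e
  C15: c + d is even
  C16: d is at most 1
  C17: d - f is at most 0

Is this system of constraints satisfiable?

Try a = 1, b = 1, c = 3, d = 1, e = 4, f = 3.
Check constraint 5: b + d = 2; constraint 11: f - a = 2. The remaining constraints are straightforward to verify.

Satisfiable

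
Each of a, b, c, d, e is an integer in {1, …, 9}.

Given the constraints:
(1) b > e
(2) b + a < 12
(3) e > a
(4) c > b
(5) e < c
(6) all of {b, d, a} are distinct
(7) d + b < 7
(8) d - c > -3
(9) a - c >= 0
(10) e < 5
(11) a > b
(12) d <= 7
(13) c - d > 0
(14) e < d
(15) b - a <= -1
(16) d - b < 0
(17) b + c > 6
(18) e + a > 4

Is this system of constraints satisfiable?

Unsatisfiable

Constraints 3, 4, 9, 14, and 16 give b < c, c ≤ a, a < e, e < d, d < b. Chaining: b < c ≤ a < e < d < b, which forces b < b — impossible.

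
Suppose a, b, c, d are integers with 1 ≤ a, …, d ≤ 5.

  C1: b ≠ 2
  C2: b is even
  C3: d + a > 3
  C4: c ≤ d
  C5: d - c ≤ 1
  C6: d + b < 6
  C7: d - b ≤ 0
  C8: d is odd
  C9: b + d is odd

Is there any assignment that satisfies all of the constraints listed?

Satisfiable

Setting (a, b, c, d) = (5, 4, 1, 1) satisfies everything: constraint 3: d + a = 6; constraint 5: d - c = 0, and the others follow.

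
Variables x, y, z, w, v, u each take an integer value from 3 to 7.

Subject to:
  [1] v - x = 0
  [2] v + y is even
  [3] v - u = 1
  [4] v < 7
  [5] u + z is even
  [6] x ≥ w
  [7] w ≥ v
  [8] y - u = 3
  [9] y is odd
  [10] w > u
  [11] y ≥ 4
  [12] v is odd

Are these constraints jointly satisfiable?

Take x = 5, y = 7, z = 6, w = 5, v = 5, u = 4. Then constraint 1: v - x = 0; constraint 3: v - u = 1; constraint 8: y - u = 3, and every other listed constraint is also met.

Satisfiable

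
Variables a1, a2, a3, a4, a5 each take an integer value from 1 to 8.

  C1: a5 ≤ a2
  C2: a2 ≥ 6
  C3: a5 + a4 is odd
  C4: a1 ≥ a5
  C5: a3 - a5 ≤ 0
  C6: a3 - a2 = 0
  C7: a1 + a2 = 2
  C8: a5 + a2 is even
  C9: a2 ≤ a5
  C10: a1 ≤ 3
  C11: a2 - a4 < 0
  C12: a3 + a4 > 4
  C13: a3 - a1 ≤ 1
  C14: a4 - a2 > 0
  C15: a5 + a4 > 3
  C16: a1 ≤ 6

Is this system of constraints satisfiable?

Unsatisfiable

From constraints 2 and 9: a5 ≥ a2 and a2 ≥ 6, so a5 ≥ 6. From constraints 4 and 10: a5 ≤ a1 and a1 ≤ 3, so a5 ≤ 3. But 3 < 6, so no value of a5 works.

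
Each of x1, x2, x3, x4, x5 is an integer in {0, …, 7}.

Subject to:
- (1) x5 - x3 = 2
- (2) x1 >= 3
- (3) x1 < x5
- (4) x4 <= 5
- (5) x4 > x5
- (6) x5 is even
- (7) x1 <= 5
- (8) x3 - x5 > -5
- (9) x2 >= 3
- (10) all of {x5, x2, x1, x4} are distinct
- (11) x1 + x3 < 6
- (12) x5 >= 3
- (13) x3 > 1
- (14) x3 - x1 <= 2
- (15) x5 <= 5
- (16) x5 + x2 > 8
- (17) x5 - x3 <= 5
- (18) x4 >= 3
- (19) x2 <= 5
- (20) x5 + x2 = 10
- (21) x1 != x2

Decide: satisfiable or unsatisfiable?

Unsatisfiable

Constraints 2, 4, 7, 9, 12, 15, 18, and 19 confine each of x5, x2, x1, x4 to the 3 values {3, …, 5}.
Constraint 10 requires all 4 of them to be distinct, but only 3 values are available — impossible by the pigeonhole principle.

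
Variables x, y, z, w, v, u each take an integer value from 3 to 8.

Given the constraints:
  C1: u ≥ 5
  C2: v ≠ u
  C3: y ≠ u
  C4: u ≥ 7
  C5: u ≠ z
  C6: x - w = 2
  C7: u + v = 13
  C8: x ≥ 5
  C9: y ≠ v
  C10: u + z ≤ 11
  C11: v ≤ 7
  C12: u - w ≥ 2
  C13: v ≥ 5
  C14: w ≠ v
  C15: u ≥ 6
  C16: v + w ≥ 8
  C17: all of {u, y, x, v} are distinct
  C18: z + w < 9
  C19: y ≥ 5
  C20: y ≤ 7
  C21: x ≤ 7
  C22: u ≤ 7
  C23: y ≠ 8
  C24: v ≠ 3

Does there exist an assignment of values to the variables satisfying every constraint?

Constraints 1, 8, 11, 13, 19, 20, 21, and 22 confine each of u, y, x, v to the 3 values {5, …, 7}.
Constraint 17 requires all 4 of them to be distinct, but only 3 values are available — impossible by the pigeonhole principle.

Unsatisfiable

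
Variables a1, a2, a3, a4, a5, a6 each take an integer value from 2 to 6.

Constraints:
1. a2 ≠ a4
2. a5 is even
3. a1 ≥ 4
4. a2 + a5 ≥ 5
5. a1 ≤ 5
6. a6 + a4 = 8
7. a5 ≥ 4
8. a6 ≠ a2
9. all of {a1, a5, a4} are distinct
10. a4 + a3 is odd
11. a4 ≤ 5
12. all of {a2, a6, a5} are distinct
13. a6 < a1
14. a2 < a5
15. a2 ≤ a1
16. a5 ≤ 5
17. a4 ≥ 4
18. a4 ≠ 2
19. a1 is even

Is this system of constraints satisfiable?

Constraints 3, 5, 7, 11, 16, and 17 confine each of a1, a5, a4 to the 2 values {4, 5}.
Constraint 9 requires all 3 of them to be distinct, but only 2 values are available — impossible by the pigeonhole principle.

Unsatisfiable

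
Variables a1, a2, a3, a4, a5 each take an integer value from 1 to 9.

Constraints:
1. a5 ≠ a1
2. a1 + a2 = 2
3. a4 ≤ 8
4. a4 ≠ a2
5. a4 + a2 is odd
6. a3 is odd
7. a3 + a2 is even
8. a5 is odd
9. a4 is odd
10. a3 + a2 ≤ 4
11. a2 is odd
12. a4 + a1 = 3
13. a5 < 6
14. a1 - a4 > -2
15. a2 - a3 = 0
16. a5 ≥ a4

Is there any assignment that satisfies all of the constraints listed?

Unsatisfiable

Constraint 9 makes a4 odd and constraint 11 makes a2 odd, so a4 + a2 must be even. Constraint 5 says a4 + a2 is odd — contradiction.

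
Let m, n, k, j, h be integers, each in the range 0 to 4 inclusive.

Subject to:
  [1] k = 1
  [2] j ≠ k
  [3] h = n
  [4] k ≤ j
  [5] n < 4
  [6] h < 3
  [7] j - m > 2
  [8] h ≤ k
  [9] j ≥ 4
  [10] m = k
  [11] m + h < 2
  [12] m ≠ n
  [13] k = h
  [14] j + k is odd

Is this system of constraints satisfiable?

From constraints 3, 10, and 13, m = k = h = n, so m = n. But constraint 12 says m ≠ n. Contradiction.

Unsatisfiable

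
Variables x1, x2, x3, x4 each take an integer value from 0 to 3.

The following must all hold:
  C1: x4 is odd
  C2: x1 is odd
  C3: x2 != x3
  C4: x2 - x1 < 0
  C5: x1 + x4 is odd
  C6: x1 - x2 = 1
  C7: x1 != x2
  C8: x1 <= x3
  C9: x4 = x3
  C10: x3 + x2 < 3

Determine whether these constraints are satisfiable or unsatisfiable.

Constraint 2 makes x1 odd and constraint 1 makes x4 odd, so x1 + x4 must be even. Constraint 5 says x1 + x4 is odd — contradiction.

Unsatisfiable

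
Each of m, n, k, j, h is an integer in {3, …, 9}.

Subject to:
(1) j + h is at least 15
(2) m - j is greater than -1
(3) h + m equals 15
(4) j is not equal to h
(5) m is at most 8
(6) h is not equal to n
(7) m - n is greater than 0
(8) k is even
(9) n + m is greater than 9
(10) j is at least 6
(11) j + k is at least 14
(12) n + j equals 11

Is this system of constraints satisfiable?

Satisfiable

Take m = 6, n = 5, k = 8, j = 6, h = 9. Then constraint 1: j + h = 15; constraint 2: m - j = 0, and every other listed constraint is also met.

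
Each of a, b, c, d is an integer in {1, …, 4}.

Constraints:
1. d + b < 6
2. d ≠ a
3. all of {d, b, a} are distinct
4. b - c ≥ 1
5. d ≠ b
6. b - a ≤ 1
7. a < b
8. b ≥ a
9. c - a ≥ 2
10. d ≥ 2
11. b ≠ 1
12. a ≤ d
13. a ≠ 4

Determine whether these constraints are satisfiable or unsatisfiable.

Constraints 4, 6, and 9 give a − b ≥ -1, b − c ≥ 1, c − a ≥ 2.
Adding all 3 inequalities: the left sides telescope to 0, and the right sides sum to (-1) + 1 + 2 = 2. So 0 ≥ 2, which is false.

Unsatisfiable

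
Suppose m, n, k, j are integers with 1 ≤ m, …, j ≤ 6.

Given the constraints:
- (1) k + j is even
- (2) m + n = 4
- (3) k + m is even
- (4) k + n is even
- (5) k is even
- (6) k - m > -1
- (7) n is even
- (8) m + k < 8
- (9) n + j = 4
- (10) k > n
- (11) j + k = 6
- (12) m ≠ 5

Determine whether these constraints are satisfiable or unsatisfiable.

Satisfiable

Setting (m, n, k, j) = (2, 2, 4, 2) satisfies everything: constraint 2: m + n = 4; constraint 6: k - m = 2; constraint 8: m + k = 6, and the others follow.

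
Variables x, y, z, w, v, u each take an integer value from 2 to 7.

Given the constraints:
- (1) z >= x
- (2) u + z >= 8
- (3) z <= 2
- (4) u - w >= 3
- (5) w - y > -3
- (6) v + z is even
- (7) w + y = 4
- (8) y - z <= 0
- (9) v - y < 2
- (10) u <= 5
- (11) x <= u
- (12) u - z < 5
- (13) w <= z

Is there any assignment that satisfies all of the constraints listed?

Unsatisfiable

From constraint 10: u ≤ 5. From constraint 3: z ≤ 2. Hence u + z ≤ 7. But constraint 2 requires u + z ≥ 8, and 8 > 7. Contradiction.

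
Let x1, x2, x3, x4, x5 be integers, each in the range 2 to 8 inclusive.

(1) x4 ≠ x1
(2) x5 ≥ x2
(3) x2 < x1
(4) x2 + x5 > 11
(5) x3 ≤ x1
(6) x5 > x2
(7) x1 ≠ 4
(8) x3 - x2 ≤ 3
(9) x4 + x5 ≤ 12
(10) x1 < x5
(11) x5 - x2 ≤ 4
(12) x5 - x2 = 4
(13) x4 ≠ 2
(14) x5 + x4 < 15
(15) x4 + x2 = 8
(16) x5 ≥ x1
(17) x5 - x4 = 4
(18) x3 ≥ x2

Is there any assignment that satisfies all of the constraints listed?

Try x1 = 6, x2 = 4, x3 = 4, x4 = 4, x5 = 8.
Check constraint 4: x2 + x5 = 12; constraint 8: x3 - x2 = 0; constraint 9: x4 + x5 = 12. The remaining constraints are straightforward to verify.

Satisfiable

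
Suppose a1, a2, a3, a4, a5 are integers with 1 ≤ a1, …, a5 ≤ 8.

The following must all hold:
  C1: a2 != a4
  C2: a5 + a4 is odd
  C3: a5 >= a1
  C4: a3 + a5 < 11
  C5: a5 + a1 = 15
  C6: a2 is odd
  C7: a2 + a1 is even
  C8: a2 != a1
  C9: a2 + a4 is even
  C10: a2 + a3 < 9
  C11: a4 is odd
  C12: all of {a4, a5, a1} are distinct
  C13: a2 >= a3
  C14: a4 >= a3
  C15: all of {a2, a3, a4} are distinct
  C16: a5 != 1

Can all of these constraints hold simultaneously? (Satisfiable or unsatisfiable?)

Take a1 = 7, a2 = 5, a3 = 1, a4 = 3, a5 = 8. Then constraint 4: a3 + a5 = 9; constraint 5: a5 + a1 = 15, and every other listed constraint is also met.

Satisfiable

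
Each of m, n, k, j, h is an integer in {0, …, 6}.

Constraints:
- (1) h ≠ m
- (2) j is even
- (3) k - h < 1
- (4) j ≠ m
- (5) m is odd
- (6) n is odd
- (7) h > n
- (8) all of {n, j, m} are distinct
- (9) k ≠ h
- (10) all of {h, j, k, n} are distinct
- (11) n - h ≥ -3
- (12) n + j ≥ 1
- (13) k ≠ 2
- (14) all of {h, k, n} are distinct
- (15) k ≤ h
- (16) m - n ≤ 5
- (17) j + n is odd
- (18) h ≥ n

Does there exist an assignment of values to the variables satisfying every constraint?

Satisfiable

Setting (m, n, k, j, h) = (3, 1, 3, 0, 4) satisfies everything: constraint 3: k - h = -1; constraint 11: n - h = -3, and the others follow.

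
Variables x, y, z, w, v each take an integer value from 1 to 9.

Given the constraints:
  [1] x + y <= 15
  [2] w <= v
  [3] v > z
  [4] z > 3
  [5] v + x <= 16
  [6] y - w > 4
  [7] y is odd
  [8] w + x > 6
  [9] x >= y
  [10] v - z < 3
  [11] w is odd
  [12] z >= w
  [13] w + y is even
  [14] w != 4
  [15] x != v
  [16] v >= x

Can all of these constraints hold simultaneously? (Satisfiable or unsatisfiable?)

Take x = 7, y = 7, z = 7, w = 1, v = 9. Then constraint 1: x + y = 14; constraint 5: v + x = 16, and every other listed constraint is also met.

Satisfiable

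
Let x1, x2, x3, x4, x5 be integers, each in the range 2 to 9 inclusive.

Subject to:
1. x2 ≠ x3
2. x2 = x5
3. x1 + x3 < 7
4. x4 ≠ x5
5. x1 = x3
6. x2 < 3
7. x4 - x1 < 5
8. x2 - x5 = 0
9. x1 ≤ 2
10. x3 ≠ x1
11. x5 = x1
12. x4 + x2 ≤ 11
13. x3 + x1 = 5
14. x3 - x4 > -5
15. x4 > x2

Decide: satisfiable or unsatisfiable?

From constraints 2, 5, and 11, x2 = x5 = x1 = x3, so x2 = x3. But constraint 1 says x2 ≠ x3. Contradiction.

Unsatisfiable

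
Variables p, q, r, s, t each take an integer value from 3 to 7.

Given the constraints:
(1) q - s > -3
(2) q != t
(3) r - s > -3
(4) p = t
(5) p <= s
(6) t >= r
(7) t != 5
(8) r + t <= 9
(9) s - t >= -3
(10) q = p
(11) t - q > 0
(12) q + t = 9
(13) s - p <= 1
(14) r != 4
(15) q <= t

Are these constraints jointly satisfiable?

From constraints 4 and 10, q = p = t, so q = t. But constraint 2 says q ≠ t. Contradiction.

Unsatisfiable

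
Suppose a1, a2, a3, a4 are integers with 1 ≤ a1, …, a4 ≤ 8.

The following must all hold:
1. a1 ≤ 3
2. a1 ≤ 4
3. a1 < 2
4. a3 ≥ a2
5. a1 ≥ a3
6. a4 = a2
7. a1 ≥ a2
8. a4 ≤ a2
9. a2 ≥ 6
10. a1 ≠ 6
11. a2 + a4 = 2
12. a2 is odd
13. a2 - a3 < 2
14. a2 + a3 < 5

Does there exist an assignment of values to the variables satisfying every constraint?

From constraints 4 and 9: a3 ≥ a2 and a2 ≥ 6, so a3 ≥ 6. From constraints 1 and 5: a3 ≤ a1 and a1 ≤ 3, so a3 ≤ 3. But 3 < 6, so no value of a3 works.

Unsatisfiable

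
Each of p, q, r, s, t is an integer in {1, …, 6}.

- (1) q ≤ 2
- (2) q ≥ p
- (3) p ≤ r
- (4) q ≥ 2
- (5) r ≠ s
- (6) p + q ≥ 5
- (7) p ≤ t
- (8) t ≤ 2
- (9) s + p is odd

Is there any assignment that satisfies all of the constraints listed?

From constraints 7 and 8: p ≤ t ≤ 2. From constraint 1: q ≤ 2. Hence p + q ≤ 4. But constraint 6 requires p + q ≥ 5, and 5 > 4. Contradiction.

Unsatisfiable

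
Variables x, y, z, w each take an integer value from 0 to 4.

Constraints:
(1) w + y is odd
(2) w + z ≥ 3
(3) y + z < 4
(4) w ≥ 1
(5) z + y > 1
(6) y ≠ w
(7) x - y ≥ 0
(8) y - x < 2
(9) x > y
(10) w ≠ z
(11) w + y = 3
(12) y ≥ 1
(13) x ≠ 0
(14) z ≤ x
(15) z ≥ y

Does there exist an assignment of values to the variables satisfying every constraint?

Setting (x, y, z, w) = (2, 1, 1, 2) satisfies everything: constraint 2: w + z = 3; constraint 3: y + z = 2, and the others follow.

Satisfiable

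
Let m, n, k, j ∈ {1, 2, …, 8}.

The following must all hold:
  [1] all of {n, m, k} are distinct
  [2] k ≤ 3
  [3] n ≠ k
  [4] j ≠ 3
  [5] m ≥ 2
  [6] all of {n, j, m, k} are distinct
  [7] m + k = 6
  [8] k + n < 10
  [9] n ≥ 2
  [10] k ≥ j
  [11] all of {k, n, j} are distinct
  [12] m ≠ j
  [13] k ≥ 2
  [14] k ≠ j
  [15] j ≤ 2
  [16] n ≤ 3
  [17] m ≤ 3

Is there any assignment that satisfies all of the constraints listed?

Unsatisfiable

Constraints 2, 5, 9, 13, 16, and 17 confine each of n, m, k to the 2 values {2, 3}.
Constraint 1 requires all 3 of them to be distinct, but only 2 values are available — impossible by the pigeonhole principle.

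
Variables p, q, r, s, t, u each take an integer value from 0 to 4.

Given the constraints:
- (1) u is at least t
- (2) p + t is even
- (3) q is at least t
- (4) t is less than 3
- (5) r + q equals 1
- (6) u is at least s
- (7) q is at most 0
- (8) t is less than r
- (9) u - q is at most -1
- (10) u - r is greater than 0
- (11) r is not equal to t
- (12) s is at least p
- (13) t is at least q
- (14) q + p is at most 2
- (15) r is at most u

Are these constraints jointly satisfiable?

Constraints 8, 9, 10, and 13 give t < r, r < u, u < q, q ≤ t. Chaining: t < r < u < q ≤ t, which forces t < t — impossible.

Unsatisfiable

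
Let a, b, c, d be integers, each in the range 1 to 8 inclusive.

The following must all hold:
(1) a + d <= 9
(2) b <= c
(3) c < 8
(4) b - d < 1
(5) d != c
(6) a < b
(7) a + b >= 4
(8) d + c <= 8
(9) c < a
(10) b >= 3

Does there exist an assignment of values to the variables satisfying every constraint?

Constraints 2, 6, and 9 give c < a, a < b, b ≤ c. Chaining: c < a < b ≤ c, which forces c < c — impossible.

Unsatisfiable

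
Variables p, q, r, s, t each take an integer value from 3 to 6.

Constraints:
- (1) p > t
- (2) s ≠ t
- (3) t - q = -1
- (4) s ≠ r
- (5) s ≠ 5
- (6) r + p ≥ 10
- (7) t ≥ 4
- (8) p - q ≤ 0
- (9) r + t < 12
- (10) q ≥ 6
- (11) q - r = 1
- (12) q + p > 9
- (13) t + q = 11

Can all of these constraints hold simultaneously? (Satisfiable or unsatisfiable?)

Satisfiable

The assignment p = 6, q = 6, r = 5, s = 6, t = 5 works:
  constraint 3 holds since t - q = -1.
  constraint 6 holds since r + p = 11.
The rest check out directly.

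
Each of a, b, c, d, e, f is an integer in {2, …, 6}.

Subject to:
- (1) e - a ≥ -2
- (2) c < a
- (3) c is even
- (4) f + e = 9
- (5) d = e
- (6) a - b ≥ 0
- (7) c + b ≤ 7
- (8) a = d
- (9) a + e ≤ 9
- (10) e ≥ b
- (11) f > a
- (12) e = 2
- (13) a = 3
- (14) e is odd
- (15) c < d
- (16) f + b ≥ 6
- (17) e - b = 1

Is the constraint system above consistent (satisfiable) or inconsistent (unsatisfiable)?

Constraint 13 fixes a = 3 and constraint 12 fixes e = 2. Constraints 5 and 8 give a = d = e, so a = e. But 3 ≠ 2 — contradiction.

Unsatisfiable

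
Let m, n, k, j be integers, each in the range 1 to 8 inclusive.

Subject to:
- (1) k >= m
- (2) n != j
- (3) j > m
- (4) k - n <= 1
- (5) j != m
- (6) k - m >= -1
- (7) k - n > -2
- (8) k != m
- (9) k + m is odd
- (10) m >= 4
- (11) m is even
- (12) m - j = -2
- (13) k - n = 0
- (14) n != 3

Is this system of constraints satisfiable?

Try m = 4, n = 5, k = 5, j = 6.
Check constraint 4: k - n = 0; constraint 6: k - m = 1. The remaining constraints are straightforward to verify.

Satisfiable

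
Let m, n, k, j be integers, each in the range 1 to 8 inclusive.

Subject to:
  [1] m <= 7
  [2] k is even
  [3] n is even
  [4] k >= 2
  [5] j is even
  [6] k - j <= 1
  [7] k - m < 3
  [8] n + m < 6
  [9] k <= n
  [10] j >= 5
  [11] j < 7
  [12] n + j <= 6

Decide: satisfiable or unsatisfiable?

From constraints 4 and 9: n ≥ k ≥ 2. From constraint 10: j ≥ 5. Hence n + j ≥ 7. But constraint 12 requires n + j ≤ 6, and 6 < 7. Contradiction.

Unsatisfiable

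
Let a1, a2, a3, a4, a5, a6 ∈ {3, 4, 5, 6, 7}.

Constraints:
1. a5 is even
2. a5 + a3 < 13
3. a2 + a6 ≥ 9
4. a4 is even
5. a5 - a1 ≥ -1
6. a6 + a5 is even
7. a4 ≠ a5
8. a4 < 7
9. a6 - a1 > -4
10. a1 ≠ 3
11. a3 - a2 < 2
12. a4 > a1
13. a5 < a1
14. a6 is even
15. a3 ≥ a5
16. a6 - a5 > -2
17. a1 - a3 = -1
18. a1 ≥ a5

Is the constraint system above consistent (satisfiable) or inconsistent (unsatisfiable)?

Satisfiable

The assignment a1 = 5, a2 = 7, a3 = 6, a4 = 6, a5 = 4, a6 = 4 works:
  constraint 2 holds since a5 + a3 = 10.
  constraint 3 holds since a2 + a6 = 11.
  constraint 5 holds since a5 - a1 = -1.
The rest check out directly.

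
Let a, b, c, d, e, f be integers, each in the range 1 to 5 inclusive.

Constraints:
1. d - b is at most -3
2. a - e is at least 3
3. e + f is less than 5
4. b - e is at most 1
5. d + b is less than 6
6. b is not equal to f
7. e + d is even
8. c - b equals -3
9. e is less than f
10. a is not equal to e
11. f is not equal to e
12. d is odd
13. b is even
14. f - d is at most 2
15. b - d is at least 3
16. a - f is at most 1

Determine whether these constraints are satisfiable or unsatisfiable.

Unsatisfiable

Constraints 1, 2, 4, 14, and 16 give e − b ≥ -1, b − d ≥ 3, d − f ≥ -2, f − a ≥ -1, a − e ≥ 3.
Adding all 5 inequalities: the left sides telescope to 0, and the right sides sum to (-1) + 3 + (-2) + (-1) + 3 = 2. So 0 ≥ 2, which is false.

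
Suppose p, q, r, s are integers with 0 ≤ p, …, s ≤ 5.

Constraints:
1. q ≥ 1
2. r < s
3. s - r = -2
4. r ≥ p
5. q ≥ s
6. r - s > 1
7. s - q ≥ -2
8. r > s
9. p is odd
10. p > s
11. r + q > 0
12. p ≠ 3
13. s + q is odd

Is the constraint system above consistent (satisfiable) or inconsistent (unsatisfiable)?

Unsatisfiable

Constraints 2, 4, and 10 give r < s, s < p, p ≤ r. Chaining: r < s < p ≤ r, which forces r < r — impossible.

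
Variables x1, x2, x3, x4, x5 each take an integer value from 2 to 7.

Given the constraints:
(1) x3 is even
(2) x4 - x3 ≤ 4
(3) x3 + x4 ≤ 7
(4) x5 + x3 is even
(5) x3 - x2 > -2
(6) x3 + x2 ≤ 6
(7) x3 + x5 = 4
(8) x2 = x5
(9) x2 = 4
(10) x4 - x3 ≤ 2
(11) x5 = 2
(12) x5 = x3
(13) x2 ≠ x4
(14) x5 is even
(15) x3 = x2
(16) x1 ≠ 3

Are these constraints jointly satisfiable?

Constraint 11 fixes x5 = 2 and constraint 9 fixes x2 = 4. Constraints 12 and 15 give x5 = x3 = x2, so x5 = x2. But 2 ≠ 4 — contradiction.

Unsatisfiable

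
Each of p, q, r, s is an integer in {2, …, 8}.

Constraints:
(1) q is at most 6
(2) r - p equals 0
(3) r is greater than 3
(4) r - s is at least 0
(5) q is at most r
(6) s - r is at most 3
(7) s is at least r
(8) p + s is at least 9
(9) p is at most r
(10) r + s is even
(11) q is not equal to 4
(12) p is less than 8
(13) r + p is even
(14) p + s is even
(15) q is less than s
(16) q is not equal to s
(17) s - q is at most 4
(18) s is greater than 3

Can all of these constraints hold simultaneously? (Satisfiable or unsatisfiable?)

Setting (p, q, r, s) = (6, 2, 6, 6) satisfies everything: constraint 2: r - p = 0; constraint 4: r - s = 0, and the others follow.

Satisfiable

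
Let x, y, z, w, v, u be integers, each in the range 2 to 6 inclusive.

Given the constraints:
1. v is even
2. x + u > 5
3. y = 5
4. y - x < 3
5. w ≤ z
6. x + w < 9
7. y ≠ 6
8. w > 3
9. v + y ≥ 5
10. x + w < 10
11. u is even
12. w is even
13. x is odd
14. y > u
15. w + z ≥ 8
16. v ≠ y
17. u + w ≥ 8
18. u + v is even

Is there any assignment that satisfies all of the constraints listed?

Try x = 3, y = 5, z = 5, w = 4, v = 2, u = 4.
Check constraint 2: x + u = 7; constraint 4: y - x = 2; constraint 6: x + w = 7. The remaining constraints are straightforward to verify.

Satisfiable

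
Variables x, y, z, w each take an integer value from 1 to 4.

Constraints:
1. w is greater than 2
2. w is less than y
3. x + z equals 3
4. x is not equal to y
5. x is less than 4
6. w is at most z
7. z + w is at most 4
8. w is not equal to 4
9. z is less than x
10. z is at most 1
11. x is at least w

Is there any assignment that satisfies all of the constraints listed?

From constraint 1: w ≥ 3. From constraints 6 and 10: w ≤ z and z ≤ 1, so w ≤ 1. But 1 < 3, so no value of w works.

Unsatisfiable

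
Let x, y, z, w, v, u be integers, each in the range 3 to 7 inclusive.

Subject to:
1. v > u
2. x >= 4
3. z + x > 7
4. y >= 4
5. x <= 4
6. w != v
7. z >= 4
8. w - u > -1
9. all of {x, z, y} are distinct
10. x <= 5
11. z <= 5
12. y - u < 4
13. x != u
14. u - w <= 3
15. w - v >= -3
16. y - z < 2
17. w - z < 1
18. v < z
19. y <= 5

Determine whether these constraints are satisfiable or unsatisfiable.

Constraints 2, 4, 7, 10, 11, and 19 confine each of x, z, y to the 2 values {4, 5}.
Constraint 9 requires all 3 of them to be distinct, but only 2 values are available — impossible by the pigeonhole principle.

Unsatisfiable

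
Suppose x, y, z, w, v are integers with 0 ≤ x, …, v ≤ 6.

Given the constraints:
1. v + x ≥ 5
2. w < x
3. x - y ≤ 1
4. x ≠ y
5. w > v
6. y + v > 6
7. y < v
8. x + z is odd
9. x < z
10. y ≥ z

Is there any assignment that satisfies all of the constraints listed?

Unsatisfiable

Constraints 2, 5, 7, 9, and 10 give w < x, x < z, z ≤ y, y < v, v < w. Chaining: w < x < z ≤ y < v < w, which forces w < w — impossible.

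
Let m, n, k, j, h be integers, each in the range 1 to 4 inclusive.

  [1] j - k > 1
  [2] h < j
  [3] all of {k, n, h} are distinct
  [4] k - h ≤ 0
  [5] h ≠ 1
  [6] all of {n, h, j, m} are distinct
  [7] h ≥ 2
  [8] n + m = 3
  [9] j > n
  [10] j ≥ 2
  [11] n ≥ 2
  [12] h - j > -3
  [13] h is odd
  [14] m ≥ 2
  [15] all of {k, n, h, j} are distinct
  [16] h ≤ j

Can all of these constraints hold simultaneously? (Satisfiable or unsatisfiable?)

Constraints 7, 10, 11, and 14 confine each of n, h, j, m to the 3 values {2, …, 4} (the domain already gives each ≤ 4).
Constraint 6 requires all 4 of them to be distinct, but only 3 values are available — impossible by the pigeonhole principle.

Unsatisfiable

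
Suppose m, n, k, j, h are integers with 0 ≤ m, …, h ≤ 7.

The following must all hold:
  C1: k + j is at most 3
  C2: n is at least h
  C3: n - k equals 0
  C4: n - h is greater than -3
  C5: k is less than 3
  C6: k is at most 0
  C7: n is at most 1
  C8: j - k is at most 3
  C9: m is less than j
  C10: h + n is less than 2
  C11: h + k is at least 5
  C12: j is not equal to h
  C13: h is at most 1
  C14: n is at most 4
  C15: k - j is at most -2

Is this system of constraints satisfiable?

From constraints 2 and 14: h ≤ n ≤ 4. From constraint 6: k ≤ 0. Hence h + k ≤ 4. But constraint 11 requires h + k ≥ 5, and 5 > 4. Contradiction.

Unsatisfiable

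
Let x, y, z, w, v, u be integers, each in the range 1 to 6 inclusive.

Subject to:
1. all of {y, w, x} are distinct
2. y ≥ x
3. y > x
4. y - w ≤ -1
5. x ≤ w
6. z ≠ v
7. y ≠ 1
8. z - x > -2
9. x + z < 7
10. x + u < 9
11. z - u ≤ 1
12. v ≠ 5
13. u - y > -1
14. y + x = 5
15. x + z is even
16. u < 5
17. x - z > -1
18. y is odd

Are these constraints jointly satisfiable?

The assignment x = 2, y = 3, z = 2, w = 4, v = 6, u = 4 works:
  constraint 4 holds since y - w = -1.
  constraint 8 holds since z - x = 0.
  constraint 9 holds since x + z = 4.
The rest check out directly.

Satisfiable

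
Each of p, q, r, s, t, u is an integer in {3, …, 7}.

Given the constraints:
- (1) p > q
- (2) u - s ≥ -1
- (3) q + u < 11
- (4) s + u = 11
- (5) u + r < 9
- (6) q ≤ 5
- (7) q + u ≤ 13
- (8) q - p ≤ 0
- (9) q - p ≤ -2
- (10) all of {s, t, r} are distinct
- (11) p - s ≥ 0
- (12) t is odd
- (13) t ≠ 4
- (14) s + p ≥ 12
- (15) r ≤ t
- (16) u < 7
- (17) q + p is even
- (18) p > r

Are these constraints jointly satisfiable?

Satisfiable

One satisfying assignment is p = 7, q = 5, r = 3, s = 6, t = 5, u = 5.
For the less obvious constraints — constraint 2: u - s = -1; constraint 3: q + u = 10 — and the others hold by inspection.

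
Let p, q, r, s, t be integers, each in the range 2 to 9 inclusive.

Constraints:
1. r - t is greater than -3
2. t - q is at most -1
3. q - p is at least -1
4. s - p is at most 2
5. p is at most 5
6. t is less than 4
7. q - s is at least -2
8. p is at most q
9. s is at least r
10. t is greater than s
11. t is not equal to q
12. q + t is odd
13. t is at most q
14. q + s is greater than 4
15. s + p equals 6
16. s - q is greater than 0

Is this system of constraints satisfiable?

Unsatisfiable

Constraints 2, 10, and 16 give t < q, q < s, s < t. Chaining: t < q < s < t, which forces t < t — impossible.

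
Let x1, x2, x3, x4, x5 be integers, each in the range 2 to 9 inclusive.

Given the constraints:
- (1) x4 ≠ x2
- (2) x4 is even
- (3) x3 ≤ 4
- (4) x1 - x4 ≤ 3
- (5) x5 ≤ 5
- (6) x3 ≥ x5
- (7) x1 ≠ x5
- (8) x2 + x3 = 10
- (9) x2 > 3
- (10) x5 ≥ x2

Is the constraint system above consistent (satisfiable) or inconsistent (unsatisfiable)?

Unsatisfiable

From constraints 5 and 10: x2 ≤ x5 ≤ 5. From constraint 3: x3 ≤ 4. Hence x2 + x3 ≤ 9. But constraint 8 requires x2 + x3 = 10, and 10 > 9. Contradiction.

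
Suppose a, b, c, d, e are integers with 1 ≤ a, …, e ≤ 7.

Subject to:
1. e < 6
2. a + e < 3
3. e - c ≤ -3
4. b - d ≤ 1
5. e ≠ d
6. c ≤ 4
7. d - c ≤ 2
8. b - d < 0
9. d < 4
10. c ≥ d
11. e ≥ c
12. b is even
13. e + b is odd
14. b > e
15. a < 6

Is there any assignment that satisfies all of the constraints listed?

Constraints 8, 10, 11, and 14 give c ≤ e, e < b, b < d, d ≤ c. Chaining: c ≤ e < b < d ≤ c, which forces c < c — impossible.

Unsatisfiable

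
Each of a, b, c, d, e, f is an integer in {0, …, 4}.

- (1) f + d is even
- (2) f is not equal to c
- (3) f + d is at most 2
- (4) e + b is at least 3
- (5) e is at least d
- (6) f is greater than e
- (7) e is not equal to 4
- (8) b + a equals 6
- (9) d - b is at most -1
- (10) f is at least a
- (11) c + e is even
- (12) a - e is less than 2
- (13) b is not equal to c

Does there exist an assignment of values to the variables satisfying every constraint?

Take a = 2, b = 4, c = 3, d = 0, e = 1, f = 2. Then constraint 3: f + d = 2; constraint 4: e + b = 5, and every other listed constraint is also met.

Satisfiable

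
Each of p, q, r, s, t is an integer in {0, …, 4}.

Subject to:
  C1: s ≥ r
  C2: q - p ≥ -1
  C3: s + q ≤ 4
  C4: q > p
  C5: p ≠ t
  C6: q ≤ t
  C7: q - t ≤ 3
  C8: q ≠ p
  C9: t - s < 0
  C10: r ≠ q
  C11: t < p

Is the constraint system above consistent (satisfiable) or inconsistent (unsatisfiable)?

Unsatisfiable

Constraints 4, 6, and 11 give p < q, q ≤ t, t < p. Chaining: p < q ≤ t < p, which forces p < p — impossible.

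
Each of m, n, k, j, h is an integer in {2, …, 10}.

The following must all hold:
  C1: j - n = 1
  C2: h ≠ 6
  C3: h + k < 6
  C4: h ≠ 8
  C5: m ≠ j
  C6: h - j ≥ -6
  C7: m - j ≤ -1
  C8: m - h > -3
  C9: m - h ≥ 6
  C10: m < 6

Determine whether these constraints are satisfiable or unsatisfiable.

Constraints 6, 7, and 9 give j − m ≥ 1, m − h ≥ 6, h − j ≥ -6.
Adding all 3 inequalities: the left sides telescope to 0, and the right sides sum to 1 + 6 + (-6) = 1. So 0 ≥ 1, which is false.

Unsatisfiable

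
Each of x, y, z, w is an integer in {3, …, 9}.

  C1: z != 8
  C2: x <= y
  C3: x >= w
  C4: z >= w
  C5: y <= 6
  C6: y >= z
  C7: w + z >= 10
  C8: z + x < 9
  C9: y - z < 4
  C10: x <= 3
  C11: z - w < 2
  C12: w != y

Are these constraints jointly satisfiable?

From constraints 3 and 10: w ≤ x ≤ 3. From constraints 5 and 6: z ≤ y ≤ 6. Hence w + z ≤ 9. But constraint 7 requires w + z ≥ 10, and 10 > 9. Contradiction.

Unsatisfiable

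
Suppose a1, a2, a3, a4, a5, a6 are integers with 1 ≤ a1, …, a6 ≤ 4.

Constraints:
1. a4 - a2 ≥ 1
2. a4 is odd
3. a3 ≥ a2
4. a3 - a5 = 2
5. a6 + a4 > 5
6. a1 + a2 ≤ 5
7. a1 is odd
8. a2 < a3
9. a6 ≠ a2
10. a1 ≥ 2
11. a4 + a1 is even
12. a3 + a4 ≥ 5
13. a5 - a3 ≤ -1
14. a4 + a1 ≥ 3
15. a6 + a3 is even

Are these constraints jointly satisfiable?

Take a1 = 3, a2 = 2, a3 = 3, a4 = 3, a5 = 1, a6 = 3. Then constraint 1: a4 - a2 = 1; constraint 4: a3 - a5 = 2, and every other listed constraint is also met.

Satisfiable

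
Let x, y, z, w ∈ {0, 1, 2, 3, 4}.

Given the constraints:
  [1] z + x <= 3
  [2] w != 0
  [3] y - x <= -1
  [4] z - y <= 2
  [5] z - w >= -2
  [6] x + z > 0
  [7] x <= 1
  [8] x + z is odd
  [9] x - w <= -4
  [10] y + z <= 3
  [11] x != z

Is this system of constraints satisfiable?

Unsatisfiable

Constraints 3, 4, 5, and 9 give x − y ≥ 1, y − z ≥ -2, z − w ≥ -2, w − x ≥ 4.
Adding all 4 inequalities: the left sides telescope to 0, and the right sides sum to 1 + (-2) + (-2) + 4 = 1. So 0 ≥ 1, which is false.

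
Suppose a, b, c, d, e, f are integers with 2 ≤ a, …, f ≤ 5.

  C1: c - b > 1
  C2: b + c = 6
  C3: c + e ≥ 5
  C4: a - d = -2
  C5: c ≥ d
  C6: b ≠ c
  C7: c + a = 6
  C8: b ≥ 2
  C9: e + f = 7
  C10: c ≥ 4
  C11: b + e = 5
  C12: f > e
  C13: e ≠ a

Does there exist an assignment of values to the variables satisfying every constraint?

Satisfiable

Setting (a, b, c, d, e, f) = (2, 2, 4, 4, 3, 4) satisfies everything: constraint 1: c - b = 2; constraint 2: b + c = 6; constraint 3: c + e = 7, and the others follow.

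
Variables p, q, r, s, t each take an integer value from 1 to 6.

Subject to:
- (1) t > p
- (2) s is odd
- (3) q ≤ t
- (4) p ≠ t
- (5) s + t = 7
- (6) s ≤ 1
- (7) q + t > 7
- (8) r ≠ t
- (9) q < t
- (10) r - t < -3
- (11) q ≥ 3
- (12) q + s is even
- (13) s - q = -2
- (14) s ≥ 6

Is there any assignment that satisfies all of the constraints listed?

Unsatisfiable

From constraint 14: s ≥ 6. From constraints 3 and 11: t ≥ q ≥ 3. Hence s + t ≥ 9. But constraint 5 requires s + t = 7, and 7 < 9. Contradiction.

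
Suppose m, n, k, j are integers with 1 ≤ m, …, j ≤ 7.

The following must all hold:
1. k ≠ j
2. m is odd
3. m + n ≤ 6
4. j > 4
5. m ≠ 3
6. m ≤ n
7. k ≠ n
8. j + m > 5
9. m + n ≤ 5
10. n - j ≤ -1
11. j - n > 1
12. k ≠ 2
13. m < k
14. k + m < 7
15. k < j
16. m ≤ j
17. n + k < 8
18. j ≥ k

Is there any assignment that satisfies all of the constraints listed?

One satisfying assignment is m = 1, n = 3, k = 4, j = 5.
For the less obvious constraints — constraint 3: m + n = 4; constraint 8: j + m = 6 — and the others hold by inspection.

Satisfiable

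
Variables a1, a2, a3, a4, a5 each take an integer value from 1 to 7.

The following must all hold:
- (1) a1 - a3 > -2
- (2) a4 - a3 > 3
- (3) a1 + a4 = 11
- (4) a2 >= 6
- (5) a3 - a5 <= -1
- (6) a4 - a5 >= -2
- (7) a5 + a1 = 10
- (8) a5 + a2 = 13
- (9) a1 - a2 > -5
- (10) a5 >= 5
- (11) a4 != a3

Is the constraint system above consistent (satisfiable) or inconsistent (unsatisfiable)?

One satisfying assignment is a1 = 4, a2 = 7, a3 = 3, a4 = 7, a5 = 6.
For the less obvious constraints — constraint 1: a1 - a3 = 1; constraint 2: a4 - a3 = 4; constraint 3: a1 + a4 = 11 — and the others hold by inspection.

Satisfiable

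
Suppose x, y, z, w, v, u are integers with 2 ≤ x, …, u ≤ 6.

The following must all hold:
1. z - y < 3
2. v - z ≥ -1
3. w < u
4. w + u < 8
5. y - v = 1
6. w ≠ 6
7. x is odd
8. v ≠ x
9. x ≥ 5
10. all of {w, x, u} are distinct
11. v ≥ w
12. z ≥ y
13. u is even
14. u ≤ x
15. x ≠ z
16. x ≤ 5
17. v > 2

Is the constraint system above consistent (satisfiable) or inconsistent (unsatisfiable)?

Satisfiable

Setting (x, y, z, w, v, u) = (5, 4, 4, 3, 3, 4) satisfies everything: constraint 1: z - y = 0; constraint 2: v - z = -1, and the others follow.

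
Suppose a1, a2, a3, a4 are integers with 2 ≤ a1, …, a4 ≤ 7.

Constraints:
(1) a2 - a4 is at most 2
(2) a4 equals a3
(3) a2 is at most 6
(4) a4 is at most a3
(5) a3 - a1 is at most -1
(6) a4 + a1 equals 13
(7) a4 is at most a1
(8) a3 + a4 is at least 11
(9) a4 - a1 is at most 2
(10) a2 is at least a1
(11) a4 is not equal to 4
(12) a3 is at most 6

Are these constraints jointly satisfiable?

Unsatisfiable

From constraints 4 and 12: a4 ≤ a3 ≤ 6. From constraints 3 and 10: a1 ≤ a2 ≤ 6. Hence a4 + a1 ≤ 12. But constraint 6 requires a4 + a1 = 13, and 13 > 12. Contradiction.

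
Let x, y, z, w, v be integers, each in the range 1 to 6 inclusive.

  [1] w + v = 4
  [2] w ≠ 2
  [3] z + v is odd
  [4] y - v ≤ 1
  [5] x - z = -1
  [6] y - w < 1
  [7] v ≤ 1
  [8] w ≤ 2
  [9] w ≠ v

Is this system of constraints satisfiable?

Unsatisfiable

From constraint 8: w ≤ 2. From constraint 7: v ≤ 1. Hence w + v ≤ 3. But constraint 1 requires w + v = 4, and 4 > 3. Contradiction.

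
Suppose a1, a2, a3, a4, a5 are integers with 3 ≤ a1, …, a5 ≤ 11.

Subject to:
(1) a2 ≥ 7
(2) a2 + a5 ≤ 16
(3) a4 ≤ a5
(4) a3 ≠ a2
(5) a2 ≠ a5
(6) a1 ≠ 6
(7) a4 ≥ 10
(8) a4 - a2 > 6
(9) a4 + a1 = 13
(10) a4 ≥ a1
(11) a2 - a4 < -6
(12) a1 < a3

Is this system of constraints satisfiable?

Unsatisfiable

From constraint 1: a2 ≥ 7. From constraints 3 and 7: a5 ≥ a4 ≥ 10. Hence a2 + a5 ≥ 17. But constraint 2 requires a2 + a5 ≤ 16, and 16 < 17. Contradiction.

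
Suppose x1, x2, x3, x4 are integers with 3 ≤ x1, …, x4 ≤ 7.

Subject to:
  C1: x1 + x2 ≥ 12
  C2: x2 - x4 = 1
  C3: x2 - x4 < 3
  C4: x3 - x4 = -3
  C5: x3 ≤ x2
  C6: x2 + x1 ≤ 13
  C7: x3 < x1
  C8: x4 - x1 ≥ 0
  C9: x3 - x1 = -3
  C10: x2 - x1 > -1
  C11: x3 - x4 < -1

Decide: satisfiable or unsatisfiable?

Satisfiable

Take x1 = 6, x2 = 7, x3 = 3, x4 = 6. Then constraint 1: x1 + x2 = 13; constraint 2: x2 - x4 = 1, and every other listed constraint is also met.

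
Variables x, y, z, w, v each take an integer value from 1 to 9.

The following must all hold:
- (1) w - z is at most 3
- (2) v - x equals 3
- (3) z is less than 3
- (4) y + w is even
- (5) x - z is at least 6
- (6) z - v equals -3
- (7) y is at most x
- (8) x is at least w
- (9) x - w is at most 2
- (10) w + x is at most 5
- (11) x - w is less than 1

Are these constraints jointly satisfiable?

Constraints 1, 5, and 9 give x − z ≥ 6, z − w ≥ -3, w − x ≥ -2.
Adding all 3 inequalities: the left sides telescope to 0, and the right sides sum to 6 + (-3) + (-2) = 1. So 0 ≥ 1, which is false.

Unsatisfiable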